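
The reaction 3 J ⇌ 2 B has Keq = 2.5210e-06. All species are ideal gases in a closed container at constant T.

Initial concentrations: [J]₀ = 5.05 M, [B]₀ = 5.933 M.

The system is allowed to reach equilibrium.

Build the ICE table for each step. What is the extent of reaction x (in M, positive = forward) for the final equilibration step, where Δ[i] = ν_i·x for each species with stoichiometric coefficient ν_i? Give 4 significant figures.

x = -2.926 M

Q₀ = 0.2733 vs Keq = 2.5210e-06 ⇒ Q>K, reverse
Step 1:
                    J           B
  init           5.05       5.933
  Δ             8.777      -5.851
  eq            13.83     0.08164
  solve Keq expr → x = -2.926; check Q = 2.5210e-06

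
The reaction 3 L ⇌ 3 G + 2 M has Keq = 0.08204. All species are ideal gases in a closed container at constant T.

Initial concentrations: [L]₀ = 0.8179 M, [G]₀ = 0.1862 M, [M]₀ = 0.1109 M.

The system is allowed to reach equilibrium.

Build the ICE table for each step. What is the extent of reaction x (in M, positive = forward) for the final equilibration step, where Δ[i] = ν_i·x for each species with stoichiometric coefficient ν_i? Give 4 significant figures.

x = 0.1005 M

Q₀ = 1.4511e-04 vs Keq = 0.08204 ⇒ Q<K, forward
Step 1:
                   L          G          M
  init        0.8179     0.1862     0.1109
  Δ          -0.3016     0.3016      0.201
  eq          0.5163     0.4878     0.3119
  solve Keq expr → x = 0.1005; check Q = 0.08204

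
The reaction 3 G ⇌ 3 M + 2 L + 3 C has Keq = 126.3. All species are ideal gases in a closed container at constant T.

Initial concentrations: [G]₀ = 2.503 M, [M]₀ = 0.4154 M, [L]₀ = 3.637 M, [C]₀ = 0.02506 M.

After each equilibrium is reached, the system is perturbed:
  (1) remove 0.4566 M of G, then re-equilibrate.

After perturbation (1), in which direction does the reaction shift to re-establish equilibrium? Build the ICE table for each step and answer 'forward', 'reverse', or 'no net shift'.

Direction: reverse

Q₀ = 9.5158e-07 vs Keq = 126.3 ⇒ Q<K, forward
Step 1:
                    G           M           L           C
  Initial       2.503      0.4154       3.637     0.02506
  Change       -1.288       1.288      0.8588       1.288
  Equil         1.215       1.704       4.496       1.313
  solve Keq expr → x = 0.4294; check Q = 126.3
Then remove 0.4566 M of G.
Step 2:
                    G           M           L           C
  Initial      0.7581       1.704       4.496       1.313
  Change       0.1731     -0.1731     -0.1154     -0.1731
  Equil        0.9312       1.531        4.38        1.14
  solve Keq expr → x = -0.05769; check Q = 126.3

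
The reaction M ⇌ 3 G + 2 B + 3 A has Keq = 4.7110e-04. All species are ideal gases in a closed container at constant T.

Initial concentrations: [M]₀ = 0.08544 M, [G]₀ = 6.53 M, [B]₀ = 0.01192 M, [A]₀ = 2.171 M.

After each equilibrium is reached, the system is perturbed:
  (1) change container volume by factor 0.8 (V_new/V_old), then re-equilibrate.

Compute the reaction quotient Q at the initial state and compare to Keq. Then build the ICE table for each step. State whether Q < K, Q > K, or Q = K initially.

Q₀ = 4.738 vs Keq = 4.7110e-04 ⇒ Q>K, reverse
Step 1:
                   M          G          B          A
  I          0.08544       6.53    0.01192      2.171
  C         0.005898   -0.01769    -0.0118   -0.01769
  E          0.09134      6.512 1.2492e-04      2.153
  solve Keq expr → x = -0.005898; check Q = 4.7110e-04
Then change container volume by factor 0.8 (V_new/V_old).
Step 2:
                   M          G          B          A
  I           0.1142       8.14 1.5615e-04      2.692
  C       4.2310e-05 -1.2693e-04 -8.4619e-05 -1.2693e-04
  E           0.1142       8.14 7.1526e-05      2.692
  solve Keq expr → x = -4.2310e-05; check Q = 4.7110e-04

Q₀ = 4.738; Q > K (proceeds reverse)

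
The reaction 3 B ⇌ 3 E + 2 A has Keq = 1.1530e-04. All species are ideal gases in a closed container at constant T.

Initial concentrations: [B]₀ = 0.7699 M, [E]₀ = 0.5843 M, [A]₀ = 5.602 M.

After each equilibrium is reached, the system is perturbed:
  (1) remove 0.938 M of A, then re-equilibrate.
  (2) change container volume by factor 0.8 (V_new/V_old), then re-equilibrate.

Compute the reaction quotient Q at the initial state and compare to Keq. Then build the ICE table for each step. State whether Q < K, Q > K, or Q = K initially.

Q₀ = 13.72 vs Keq = 1.1530e-04 ⇒ Q>K, reverse
Step 1:
                    B           E           A
  I            0.7699      0.5843       5.602
  C            0.5628     -0.5628     -0.3752
  E             1.333     0.02154       5.227
  solve Keq expr → x = -0.1876; check Q = 1.1530e-04
Then remove 0.938 M of A.
Step 2:
                    B           E           A
  I             1.333     0.02154       4.289
  C         -0.002973    0.002973    0.001982
  E              1.33     0.02451       4.291
  solve Keq expr → x = 9.9106e-04; check Q = 1.1530e-04
Then change container volume by factor 0.8 (V_new/V_old).
Step 3:
                    B           E           A
  I             1.662     0.03064       5.364
  C           0.00416    -0.00416   -0.002773
  E             1.666     0.02648       5.361
  solve Keq expr → x = -0.001387; check Q = 1.1530e-04

Q₀ = 13.72; Q > K (proceeds reverse)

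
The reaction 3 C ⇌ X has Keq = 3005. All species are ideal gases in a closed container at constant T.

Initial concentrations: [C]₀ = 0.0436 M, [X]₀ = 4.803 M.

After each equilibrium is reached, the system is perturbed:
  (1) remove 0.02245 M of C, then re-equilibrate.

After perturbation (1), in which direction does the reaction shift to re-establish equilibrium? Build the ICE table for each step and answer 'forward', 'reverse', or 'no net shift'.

Direction: reverse

Q₀ = 5.7950e+04 vs Keq = 3005 ⇒ Q>K, reverse
Step 1:
                    C           X
  Initial      0.0436       4.803
  Change      0.07312    -0.02437
  Equil        0.1167       4.779
  solve Keq expr → x = -0.02437; check Q = 3005
Then remove 0.02245 M of C.
Step 2:
                    C           X
  Initial     0.09427       4.779
  Change      0.02239   -0.007463
  Equil        0.1167       4.771
  solve Keq expr → x = -0.007463; check Q = 3005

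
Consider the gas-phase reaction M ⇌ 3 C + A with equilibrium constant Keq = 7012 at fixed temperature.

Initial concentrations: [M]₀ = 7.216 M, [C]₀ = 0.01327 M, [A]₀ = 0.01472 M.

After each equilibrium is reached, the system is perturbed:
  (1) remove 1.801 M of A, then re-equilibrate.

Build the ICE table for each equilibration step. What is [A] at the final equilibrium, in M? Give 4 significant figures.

[A]_eq = 3.475 M

Q₀ = 4.7668e-09 vs Keq = 7012 ⇒ Q<K, forward
Step 1:
                   M          C          A
  I            7.216    0.01327    0.01472
  C           -4.929      14.79      4.929
  E            2.287       14.8      4.944
  solve Keq expr → x = 4.929; check Q = 7012
Then remove 1.801 M of A.
Step 2:
                   M          C          A
  I            2.287       14.8      3.143
  C          -0.3322     0.9967     0.3322
  E            1.954       15.8      3.475
  solve Keq expr → x = 0.3322; check Q = 7012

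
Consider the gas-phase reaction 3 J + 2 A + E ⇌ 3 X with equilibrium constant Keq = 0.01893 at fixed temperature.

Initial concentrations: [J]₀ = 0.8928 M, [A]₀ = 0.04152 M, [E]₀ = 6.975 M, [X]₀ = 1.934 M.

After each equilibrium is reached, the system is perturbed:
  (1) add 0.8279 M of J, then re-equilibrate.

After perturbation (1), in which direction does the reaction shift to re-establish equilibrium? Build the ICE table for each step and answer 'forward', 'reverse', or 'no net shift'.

Q₀ = 845.4 vs Keq = 0.01893 ⇒ Q>K, reverse
Step 1:
                   J          A          E          X
  init        0.8928    0.04152      6.975      1.934
  Δ            1.081     0.7207     0.3604     -1.081
  eq           1.974     0.7622      7.335     0.8529
  solve Keq expr → x = -0.3604; check Q = 0.01893
Then add 0.8279 M of J.
Step 2:
                   J          A          E          X
  init         2.802     0.7622      7.335     0.8529
  Δ          -0.1681     -0.112   -0.05602     0.1681
  eq           2.634     0.6502      7.279      1.021
  solve Keq expr → x = 0.05602; check Q = 0.01893

Direction: forward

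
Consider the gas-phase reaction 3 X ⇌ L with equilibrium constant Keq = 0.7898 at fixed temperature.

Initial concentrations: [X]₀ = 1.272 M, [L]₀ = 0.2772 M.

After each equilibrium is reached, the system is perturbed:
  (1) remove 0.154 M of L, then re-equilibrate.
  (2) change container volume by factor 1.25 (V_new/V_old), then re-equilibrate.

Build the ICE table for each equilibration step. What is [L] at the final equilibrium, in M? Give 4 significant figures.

[L]_eq = 0.22 M

Q₀ = 0.1347 vs Keq = 0.7898 ⇒ Q<K, forward
Step 1:
                  X         L
  init        1.272    0.2772
  Δ          -0.456     0.152
  eq          0.816    0.4292
  solve Keq expr → x = 0.152; check Q = 0.7898
Then remove 0.154 M of L.
Step 2:
                  X         L
  init        0.816    0.2752
  Δ        -0.08816   0.02939
  eq         0.7279    0.3046
  solve Keq expr → x = 0.02939; check Q = 0.7898
Then change container volume by factor 1.25 (V_new/V_old).
Step 3:
                  X         L
  init       0.5823    0.2437
  Δ         0.07083  -0.02361
  eq         0.6531      0.22
  solve Keq expr → x = -0.02361; check Q = 0.7898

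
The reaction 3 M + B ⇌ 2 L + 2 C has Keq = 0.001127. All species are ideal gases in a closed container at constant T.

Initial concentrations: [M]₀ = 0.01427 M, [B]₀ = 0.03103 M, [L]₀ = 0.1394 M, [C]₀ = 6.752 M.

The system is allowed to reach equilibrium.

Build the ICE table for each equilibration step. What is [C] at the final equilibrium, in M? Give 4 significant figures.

[C]_eq = 6.613 M

Q₀ = 9.8251e+06 vs Keq = 0.001127 ⇒ Q>K, reverse
Step 1:
                  M         B         L         C
  init      0.01427   0.03103    0.1394     6.752
  Δ          0.2088   0.06962   -0.1392   -0.1392
  eq         0.2231    0.1006 1.6973e-04     6.613
  solve Keq expr → x = -0.06962; check Q = 0.001127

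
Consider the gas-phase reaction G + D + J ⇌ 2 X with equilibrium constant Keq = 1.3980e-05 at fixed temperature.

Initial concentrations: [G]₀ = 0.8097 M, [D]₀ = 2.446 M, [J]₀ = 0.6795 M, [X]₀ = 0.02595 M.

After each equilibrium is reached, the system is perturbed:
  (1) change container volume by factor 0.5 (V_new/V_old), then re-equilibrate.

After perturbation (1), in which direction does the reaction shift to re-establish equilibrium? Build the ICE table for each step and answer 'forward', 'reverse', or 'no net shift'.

Q₀ = 5.0039e-04 vs Keq = 1.3980e-05 ⇒ Q>K, reverse
Step 1:
                   G          D          J          X
  Initial     0.8097      2.446     0.6795    0.02595
  Change     0.01077    0.01077    0.01077   -0.02154
  Equil       0.8205      2.457     0.6903    0.00441
  solve Keq expr → x = -0.01077; check Q = 1.3980e-05
Then change container volume by factor 0.5 (V_new/V_old).
Step 2:
                   G          D          J          X
  Initial      1.641      4.914      1.381   0.008821
  Change   -0.001818  -0.001818  -0.001818   0.003636
  Equil        1.639      4.912      1.379    0.01246
  solve Keq expr → x = 0.001818; check Q = 1.3980e-05

Direction: forward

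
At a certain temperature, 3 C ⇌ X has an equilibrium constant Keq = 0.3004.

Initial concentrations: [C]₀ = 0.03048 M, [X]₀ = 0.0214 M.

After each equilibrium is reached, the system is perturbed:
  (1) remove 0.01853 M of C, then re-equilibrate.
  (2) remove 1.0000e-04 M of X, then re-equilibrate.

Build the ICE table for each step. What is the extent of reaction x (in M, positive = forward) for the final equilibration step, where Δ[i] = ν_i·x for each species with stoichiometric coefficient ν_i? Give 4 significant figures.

x = 9.8478e-05 M

Q₀ = 755.7 vs Keq = 0.3004 ⇒ Q>K, reverse
Step 1:
                  C         X
  Initial   0.03048    0.0214
  Change    0.06345  -0.02115
  Equil     0.09393 2.4897e-04
  solve Keq expr → x = -0.02115; check Q = 0.3004
Then remove 0.01853 M of C.
Step 2:
                  C         X
  Initial    0.0754 2.4897e-04
  Change  3.5508e-04 -1.1836e-04
  Equil     0.07576 1.3061e-04
  solve Keq expr → x = -1.1836e-04; check Q = 0.3004
Then remove 1.0000e-04 M of X.
Step 3:
                  C         X
  Initial   0.07576 3.0614e-05
  Change  -2.9543e-04 9.8478e-05
  Equil     0.07546 1.2909e-04
  solve Keq expr → x = 9.8478e-05; check Q = 0.3004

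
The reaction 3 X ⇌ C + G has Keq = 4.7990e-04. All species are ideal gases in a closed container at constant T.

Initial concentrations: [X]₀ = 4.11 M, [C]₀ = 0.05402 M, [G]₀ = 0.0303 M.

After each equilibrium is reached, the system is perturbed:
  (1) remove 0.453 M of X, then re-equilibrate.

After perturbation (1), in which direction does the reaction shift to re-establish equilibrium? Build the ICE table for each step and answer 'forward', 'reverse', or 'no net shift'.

Direction: reverse

Q₀ = 2.3576e-05 vs Keq = 4.7990e-04 ⇒ Q<K, forward
Step 1:
                   X          C          G
  I             4.11    0.05402     0.0303
  C          -0.3534     0.1178     0.1178
  E            3.757     0.1718     0.1481
  solve Keq expr → x = 0.1178; check Q = 4.7990e-04
Then remove 0.453 M of X.
Step 2:
                   X          C          G
  I            3.304     0.1718     0.1481
  C          0.07089   -0.02363   -0.02363
  E            3.375     0.1482     0.1245
  solve Keq expr → x = -0.02363; check Q = 4.7990e-04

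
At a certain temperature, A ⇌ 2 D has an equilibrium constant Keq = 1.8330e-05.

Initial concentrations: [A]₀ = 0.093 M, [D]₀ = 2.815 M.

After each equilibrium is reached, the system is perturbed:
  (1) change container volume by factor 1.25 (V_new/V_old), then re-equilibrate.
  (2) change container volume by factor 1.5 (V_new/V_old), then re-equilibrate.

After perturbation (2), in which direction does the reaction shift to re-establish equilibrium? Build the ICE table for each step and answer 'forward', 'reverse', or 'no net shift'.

Direction: forward

Q₀ = 85.21 vs Keq = 1.8330e-05 ⇒ Q>K, reverse
Step 1:
                  A         D
  I           0.093     2.815
  C           1.405     -2.81
  E           1.498   0.00524
  solve Keq expr → x = -1.405; check Q = 1.8330e-05
Then change container volume by factor 1.25 (V_new/V_old).
Step 2:
                  A         D
  I           1.198  0.004192
  C       -2.4715e-04 4.9430e-04
  E           1.198  0.004686
  solve Keq expr → x = 2.4715e-04; check Q = 1.8330e-05
Then change container volume by factor 1.5 (V_new/V_old).
Step 3:
                  A         D
  I          0.7987  0.003124
  C       -3.5065e-04 7.0129e-04
  E          0.7984  0.003825
  solve Keq expr → x = 3.5065e-04; check Q = 1.8330e-05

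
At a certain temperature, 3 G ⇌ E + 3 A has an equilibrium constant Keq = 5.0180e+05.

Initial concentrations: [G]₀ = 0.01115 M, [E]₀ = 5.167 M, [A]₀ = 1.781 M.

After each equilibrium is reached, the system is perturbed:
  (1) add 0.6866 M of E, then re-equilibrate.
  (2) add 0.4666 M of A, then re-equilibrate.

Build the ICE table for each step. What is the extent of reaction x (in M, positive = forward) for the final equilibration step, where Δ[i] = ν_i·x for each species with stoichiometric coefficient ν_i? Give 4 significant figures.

x = -0.003444 M

Q₀ = 2.1057e+07 vs Keq = 5.0180e+05 ⇒ Q>K, reverse
Step 1:
                    G           E           A
  init        0.01115       5.167       1.781
  Δ           0.02699   -0.008996    -0.02699
  eq          0.03814       5.158       1.754
  solve Keq expr → x = -0.008996; check Q = 5.0180e+05
Then add 0.6866 M of E.
Step 2:
                    G           E           A
  init        0.03814       5.845       1.754
  Δ          0.001585 -5.2836e-04   -0.001585
  eq          0.03972       5.844       1.752
  solve Keq expr → x = -5.2836e-04; check Q = 5.0180e+05
Then add 0.4666 M of A.
Step 3:
                    G           E           A
  init        0.03972       5.844       2.219
  Δ           0.01033   -0.003444    -0.01033
  eq          0.05005       5.841       2.209
  solve Keq expr → x = -0.003444; check Q = 5.0180e+05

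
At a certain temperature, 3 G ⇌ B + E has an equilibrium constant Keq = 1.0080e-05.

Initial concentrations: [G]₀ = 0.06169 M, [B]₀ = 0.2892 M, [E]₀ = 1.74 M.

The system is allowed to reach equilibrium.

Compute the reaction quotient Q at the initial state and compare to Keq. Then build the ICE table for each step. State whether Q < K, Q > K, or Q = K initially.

Q₀ = 2143 vs Keq = 1.0080e-05 ⇒ Q>K, reverse
Step 1:
                   G          B          E
  Initial    0.06169     0.2892       1.74
  Change      0.8676    -0.2892    -0.2892
  Equil       0.9293 5.5755e-06      1.451
  solve Keq expr → x = -0.2892; check Q = 1.0080e-05

Q₀ = 2143; Q > K (proceeds reverse)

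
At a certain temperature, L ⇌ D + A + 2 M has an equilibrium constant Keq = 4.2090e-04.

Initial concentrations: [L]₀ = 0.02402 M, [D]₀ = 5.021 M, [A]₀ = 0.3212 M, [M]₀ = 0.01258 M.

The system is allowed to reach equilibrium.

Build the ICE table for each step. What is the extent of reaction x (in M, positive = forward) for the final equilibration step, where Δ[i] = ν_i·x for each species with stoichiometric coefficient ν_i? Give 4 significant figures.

Q₀ = 0.01063 vs Keq = 4.2090e-04 ⇒ Q>K, reverse
Step 1:
                   L          D          A          M
  Initial    0.02402      5.021     0.3212    0.01258
  Change    0.004905  -0.004905  -0.004905   -0.00981
  Equil      0.02892      5.016     0.3163    0.00277
  solve Keq expr → x = -0.004905; check Q = 4.2090e-04

x = -0.004905 M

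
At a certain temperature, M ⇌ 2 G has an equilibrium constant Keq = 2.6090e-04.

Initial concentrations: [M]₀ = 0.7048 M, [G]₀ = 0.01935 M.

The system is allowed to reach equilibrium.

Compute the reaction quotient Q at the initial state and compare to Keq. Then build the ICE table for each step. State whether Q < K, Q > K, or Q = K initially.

Q₀ = 5.3125e-04; Q > K (proceeds reverse)

Q₀ = 5.3125e-04 vs Keq = 2.6090e-04 ⇒ Q>K, reverse
Step 1:
                    M           G
  Initial      0.7048     0.01935
  Change     0.002881   -0.005762
  Equil        0.7077     0.01359
  solve Keq expr → x = -0.002881; check Q = 2.6090e-04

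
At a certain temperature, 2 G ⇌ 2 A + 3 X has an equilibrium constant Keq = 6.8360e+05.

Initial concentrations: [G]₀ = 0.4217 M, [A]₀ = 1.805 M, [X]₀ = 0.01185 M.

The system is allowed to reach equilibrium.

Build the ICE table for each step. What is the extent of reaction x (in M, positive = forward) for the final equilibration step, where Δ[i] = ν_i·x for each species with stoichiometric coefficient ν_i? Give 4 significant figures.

Q₀ = 3.0486e-05 vs Keq = 6.8360e+05 ⇒ Q<K, forward
Step 1:
                  G         A         X
  I          0.4217     1.805   0.01185
  C         -0.4203    0.4203    0.6305
  E        0.001386     2.225    0.6423
  solve Keq expr → x = 0.2102; check Q = 6.8360e+05

x = 0.2102 M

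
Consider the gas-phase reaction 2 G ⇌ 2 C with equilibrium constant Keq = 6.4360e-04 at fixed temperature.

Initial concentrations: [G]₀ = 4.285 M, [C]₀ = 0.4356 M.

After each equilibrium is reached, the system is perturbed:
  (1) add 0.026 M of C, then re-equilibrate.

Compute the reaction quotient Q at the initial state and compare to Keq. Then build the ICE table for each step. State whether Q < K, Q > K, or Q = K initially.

Q₀ = 0.01033 vs Keq = 6.4360e-04 ⇒ Q>K, reverse
Step 1:
                   G          C
  I            4.285     0.4356
  C           0.3188    -0.3188
  E            4.604     0.1168
  solve Keq expr → x = -0.1594; check Q = 6.4360e-04
Then add 0.026 M of C.
Step 2:
                   G          C
  I            4.604     0.1428
  C          0.02536   -0.02536
  E            4.629     0.1174
  solve Keq expr → x = -0.01268; check Q = 6.4360e-04

Q₀ = 0.01033; Q > K (proceeds reverse)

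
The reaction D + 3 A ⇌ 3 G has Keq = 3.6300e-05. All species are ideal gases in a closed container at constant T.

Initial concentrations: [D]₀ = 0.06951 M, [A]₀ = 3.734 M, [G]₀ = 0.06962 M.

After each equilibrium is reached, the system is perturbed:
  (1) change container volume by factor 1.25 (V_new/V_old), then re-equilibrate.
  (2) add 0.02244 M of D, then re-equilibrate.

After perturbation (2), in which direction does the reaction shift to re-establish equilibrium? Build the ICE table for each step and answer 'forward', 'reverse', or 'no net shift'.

Direction: forward

Q₀ = 9.3246e-05 vs Keq = 3.6300e-05 ⇒ Q>K, reverse
Step 1:
                  D         A         G
  I         0.06951     3.734   0.06962
  C        0.005728   0.01719  -0.01719
  E         0.07524     3.751   0.05243
  solve Keq expr → x = -0.005728; check Q = 3.6300e-05
Then change container volume by factor 1.25 (V_new/V_old).
Step 2:
                  D         A         G
  I         0.06019     3.001   0.04195
  C       9.2415e-04  0.002772 -0.002772
  E         0.06111     3.004   0.03918
  solve Keq expr → x = -9.2415e-04; check Q = 3.6300e-05
Then add 0.02244 M of D.
Step 3:
                  D         A         G
  I         0.08355     3.004   0.03918
  C       -0.001338 -0.004013  0.004013
  E         0.08222         3   0.04319
  solve Keq expr → x = 0.001338; check Q = 3.6300e-05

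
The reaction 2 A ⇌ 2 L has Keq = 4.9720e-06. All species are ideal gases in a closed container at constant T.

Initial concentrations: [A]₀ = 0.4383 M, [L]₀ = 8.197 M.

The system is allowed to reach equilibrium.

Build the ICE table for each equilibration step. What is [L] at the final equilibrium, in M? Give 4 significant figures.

[L]_eq = 0.01921 M

Q₀ = 349.8 vs Keq = 4.9720e-06 ⇒ Q>K, reverse
Step 1:
                   A          L
  I           0.4383      8.197
  C            8.178     -8.178
  E            8.616    0.01921
  solve Keq expr → x = -4.089; check Q = 4.9720e-06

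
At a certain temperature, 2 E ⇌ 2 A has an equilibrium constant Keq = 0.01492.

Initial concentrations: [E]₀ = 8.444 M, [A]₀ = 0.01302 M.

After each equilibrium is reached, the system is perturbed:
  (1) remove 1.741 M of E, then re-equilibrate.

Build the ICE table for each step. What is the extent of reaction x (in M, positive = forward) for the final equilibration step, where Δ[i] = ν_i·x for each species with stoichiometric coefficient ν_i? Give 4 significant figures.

Q₀ = 2.3775e-06 vs Keq = 0.01492 ⇒ Q<K, forward
Step 1:
                    E           A
  init          8.444     0.01302
  Δ           -0.9075      0.9075
  eq            7.536      0.9206
  solve Keq expr → x = 0.4538; check Q = 0.01492
Then remove 1.741 M of E.
Step 2:
                    E           A
  init          5.795      0.9206
  Δ            0.1895     -0.1895
  eq            5.985       0.731
  solve Keq expr → x = -0.09476; check Q = 0.01492

x = -0.09476 M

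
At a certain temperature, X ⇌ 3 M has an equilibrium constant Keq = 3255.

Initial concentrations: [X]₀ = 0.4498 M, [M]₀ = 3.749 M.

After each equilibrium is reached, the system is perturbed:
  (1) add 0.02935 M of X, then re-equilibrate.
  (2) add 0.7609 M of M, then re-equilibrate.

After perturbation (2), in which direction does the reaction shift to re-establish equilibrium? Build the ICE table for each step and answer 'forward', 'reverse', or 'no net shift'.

Q₀ = 117.1 vs Keq = 3255 ⇒ Q<K, forward
Step 1:
                  X         M
  init       0.4498     3.749
  Δ         -0.4118     1.235
  eq        0.03804     4.984
  solve Keq expr → x = 0.4118; check Q = 3255
Then add 0.02935 M of X.
Step 2:
                  X         M
  init      0.06739     4.984
  Δ        -0.02743    0.0823
  eq        0.03996     5.067
  solve Keq expr → x = 0.02743; check Q = 3255
Then add 0.7609 M of M.
Step 3:
                  X         M
  init      0.03996     5.827
  Δ         0.01907   -0.0572
  eq        0.05903      5.77
  solve Keq expr → x = -0.01907; check Q = 3255

Direction: reverse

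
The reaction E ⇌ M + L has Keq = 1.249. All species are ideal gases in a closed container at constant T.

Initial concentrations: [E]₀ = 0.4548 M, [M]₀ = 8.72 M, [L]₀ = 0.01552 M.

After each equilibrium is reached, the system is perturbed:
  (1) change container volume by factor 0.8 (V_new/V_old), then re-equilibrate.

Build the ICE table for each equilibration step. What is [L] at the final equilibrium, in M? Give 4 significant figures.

Q₀ = 0.2976 vs Keq = 1.249 ⇒ Q<K, forward
Step 1:
                    E           M           L
  init         0.4548        8.72     0.01552
  Δ          -0.04315     0.04315     0.04315
  eq           0.4116       8.763     0.05867
  solve Keq expr → x = 0.04315; check Q = 1.249
Then change container volume by factor 0.8 (V_new/V_old).
Step 2:
                    E           M           L
  init         0.5146       10.95     0.07334
  Δ            0.0131     -0.0131     -0.0131
  eq           0.5277       10.94     0.06024
  solve Keq expr → x = -0.0131; check Q = 1.249

[L]_eq = 0.06024 M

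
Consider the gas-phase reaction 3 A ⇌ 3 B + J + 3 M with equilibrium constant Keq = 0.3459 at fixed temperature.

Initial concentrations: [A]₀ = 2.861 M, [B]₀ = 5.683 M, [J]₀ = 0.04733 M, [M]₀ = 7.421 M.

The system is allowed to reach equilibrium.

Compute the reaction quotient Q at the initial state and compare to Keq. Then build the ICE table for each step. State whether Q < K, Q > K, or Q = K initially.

Q₀ = 151.6 vs Keq = 0.3459 ⇒ Q>K, reverse
Step 1:
                    A           B           J           M
  init          2.861       5.683     0.04733       7.421
  Δ            0.1416     -0.1416    -0.04719     -0.1416
  eq            3.003       5.541  1.4265e-04       7.279
  solve Keq expr → x = -0.04719; check Q = 0.3459

Q₀ = 151.6; Q > K (proceeds reverse)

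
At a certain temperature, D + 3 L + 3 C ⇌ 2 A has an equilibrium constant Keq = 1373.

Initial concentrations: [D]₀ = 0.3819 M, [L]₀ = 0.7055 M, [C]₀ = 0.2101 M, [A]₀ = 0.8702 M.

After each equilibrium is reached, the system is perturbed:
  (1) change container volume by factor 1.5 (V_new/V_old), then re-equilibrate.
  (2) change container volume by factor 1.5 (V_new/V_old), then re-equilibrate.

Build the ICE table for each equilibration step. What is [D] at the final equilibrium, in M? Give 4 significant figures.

Q₀ = 608.9 vs Keq = 1373 ⇒ Q<K, forward
Step 1:
                  D         L         C         A
  init       0.3819    0.7055    0.2101    0.8702
  Δ        -0.01208  -0.03624  -0.03624   0.02416
  eq         0.3698    0.6693    0.1739    0.8944
  solve Keq expr → x = 0.01208; check Q = 1373
Then change container volume by factor 1.5 (V_new/V_old).
Step 2:
                  D         L         C         A
  init       0.2465    0.4462    0.1159    0.5962
  Δ         0.02229   0.06687   0.06687  -0.04458
  eq         0.2688     0.513    0.1828    0.5517
  solve Keq expr → x = -0.02229; check Q = 1373
Then change container volume by factor 1.5 (V_new/V_old).
Step 3:
                  D         L         C         A
  init       0.1792     0.342    0.1218    0.3678
  Δ         0.02006   0.06017   0.06017  -0.04012
  eq         0.1993    0.4022     0.182    0.3277
  solve Keq expr → x = -0.02006; check Q = 1373

[D]_eq = 0.1993 M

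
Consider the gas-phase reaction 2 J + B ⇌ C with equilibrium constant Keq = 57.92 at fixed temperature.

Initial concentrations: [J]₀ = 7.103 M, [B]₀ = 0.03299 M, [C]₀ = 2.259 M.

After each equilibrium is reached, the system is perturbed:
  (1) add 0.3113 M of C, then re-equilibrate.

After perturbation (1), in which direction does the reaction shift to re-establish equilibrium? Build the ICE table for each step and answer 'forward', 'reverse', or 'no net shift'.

Q₀ = 1.357 vs Keq = 57.92 ⇒ Q<K, forward
Step 1:
                  J         B         C
  Initial     7.103   0.03299     2.259
  Change   -0.06438  -0.03219   0.03219
  Equil       7.039 7.9847e-04     2.291
  solve Keq expr → x = 0.03219; check Q = 57.92
Then add 0.3113 M of C.
Step 2:
                  J         B         C
  Initial     7.039 7.9847e-04     2.602
  Change  2.1679e-04 1.0839e-04 -1.0839e-04
  Equil       7.039 9.0686e-04     2.602
  solve Keq expr → x = -1.0839e-04; check Q = 57.92

Direction: reverse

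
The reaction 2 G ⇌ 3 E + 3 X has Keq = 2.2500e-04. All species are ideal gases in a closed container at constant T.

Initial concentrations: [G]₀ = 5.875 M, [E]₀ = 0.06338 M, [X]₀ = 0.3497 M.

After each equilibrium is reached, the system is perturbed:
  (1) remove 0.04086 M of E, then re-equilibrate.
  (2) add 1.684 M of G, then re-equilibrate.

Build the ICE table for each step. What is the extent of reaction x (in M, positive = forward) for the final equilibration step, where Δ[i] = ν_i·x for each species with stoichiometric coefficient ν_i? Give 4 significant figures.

Q₀ = 3.1545e-07 vs Keq = 2.2500e-04 ⇒ Q<K, forward
Step 1:
                    G           E           X
  init          5.875     0.06338      0.3497
  Δ           -0.1712      0.2568      0.2568
  eq            5.704      0.3202      0.6065
  solve Keq expr → x = 0.08559; check Q = 2.2500e-04
Then remove 0.04086 M of E.
Step 2:
                    G           E           X
  init          5.704      0.2793      0.6065
  Δ          -0.01781     0.02671     0.02671
  eq            5.686       0.306      0.6332
  solve Keq expr → x = 0.008905; check Q = 2.2500e-04
Then add 1.684 M of G.
Step 3:
                    G           E           X
  init           7.37       0.306      0.6332
  Δ          -0.02463     0.03695     0.03695
  eq            7.345       0.343      0.6701
  solve Keq expr → x = 0.01232; check Q = 2.2500e-04

x = 0.01232 M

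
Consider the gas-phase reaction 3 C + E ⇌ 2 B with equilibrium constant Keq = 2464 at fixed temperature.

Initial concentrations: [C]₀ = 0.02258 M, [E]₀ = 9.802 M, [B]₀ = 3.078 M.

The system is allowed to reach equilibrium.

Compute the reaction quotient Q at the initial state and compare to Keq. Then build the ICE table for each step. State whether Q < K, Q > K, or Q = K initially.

Q₀ = 8.3956e+04; Q > K (proceeds reverse)

Q₀ = 8.3956e+04 vs Keq = 2464 ⇒ Q>K, reverse
Step 1:
                    C           E           B
  init        0.02258       9.802       3.078
  Δ           0.05005     0.01668    -0.03337
  eq          0.07263       9.819       3.045
  solve Keq expr → x = -0.01668; check Q = 2464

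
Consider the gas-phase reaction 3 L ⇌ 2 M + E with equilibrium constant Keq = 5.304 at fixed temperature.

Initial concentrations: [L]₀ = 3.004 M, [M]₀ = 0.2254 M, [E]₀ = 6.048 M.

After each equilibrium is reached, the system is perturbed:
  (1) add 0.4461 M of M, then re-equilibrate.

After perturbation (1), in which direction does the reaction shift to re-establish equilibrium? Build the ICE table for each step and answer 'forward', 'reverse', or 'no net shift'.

Direction: reverse

Q₀ = 0.01133 vs Keq = 5.304 ⇒ Q<K, forward
Step 1:
                    L           M           E
  I             3.004      0.2254       6.048
  C            -1.689       1.126      0.5629
  E             1.315       1.351       6.611
  solve Keq expr → x = 0.5629; check Q = 5.304
Then add 0.4461 M of M.
Step 2:
                    L           M           E
  I             1.315       1.797       6.611
  C            0.1935      -0.129    -0.06451
  E             1.509       1.668       6.546
  solve Keq expr → x = -0.06451; check Q = 5.304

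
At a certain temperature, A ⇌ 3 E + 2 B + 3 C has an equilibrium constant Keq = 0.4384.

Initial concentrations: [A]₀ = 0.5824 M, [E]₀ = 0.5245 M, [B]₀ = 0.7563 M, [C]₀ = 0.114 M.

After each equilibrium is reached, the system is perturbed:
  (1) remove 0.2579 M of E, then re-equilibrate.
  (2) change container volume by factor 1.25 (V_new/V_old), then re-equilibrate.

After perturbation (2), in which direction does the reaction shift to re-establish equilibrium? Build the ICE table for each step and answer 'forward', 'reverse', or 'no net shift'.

Direction: forward

Q₀ = 2.0995e-04 vs Keq = 0.4384 ⇒ Q<K, forward
Step 1:
                  A         E         B         C
  Initial    0.5824    0.5245    0.7563     0.114
  Change    -0.1507    0.4522    0.3015    0.4522
  Equil      0.4317    0.9767     1.058    0.5662
  solve Keq expr → x = 0.1507; check Q = 0.4384
Then remove 0.2579 M of E.
Step 2:
                  A         E         B         C
  Initial    0.4317    0.7188     1.058    0.5662
  Change    -0.0281   0.08429   0.05619   0.08429
  Equil      0.4036    0.8031     1.114    0.6505
  solve Keq expr → x = 0.0281; check Q = 0.4384
Then change container volume by factor 1.25 (V_new/V_old).
Step 3:
                  A         E         B         C
  Initial    0.3229    0.6425    0.8912    0.5204
  Change   -0.04365    0.1309    0.0873    0.1309
  Equil      0.2792    0.7734    0.9785    0.6513
  solve Keq expr → x = 0.04365; check Q = 0.4384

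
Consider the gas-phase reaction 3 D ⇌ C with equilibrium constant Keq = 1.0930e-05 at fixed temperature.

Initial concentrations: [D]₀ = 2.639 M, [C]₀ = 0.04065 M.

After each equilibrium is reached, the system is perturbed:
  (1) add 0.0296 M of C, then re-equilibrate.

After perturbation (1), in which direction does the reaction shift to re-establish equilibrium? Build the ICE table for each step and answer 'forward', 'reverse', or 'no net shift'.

Direction: reverse

Q₀ = 0.002212 vs Keq = 1.0930e-05 ⇒ Q>K, reverse
Step 1:
                  D         C
  init        2.639   0.04065
  Δ          0.1213  -0.04042
  eq           2.76 2.2986e-04
  solve Keq expr → x = -0.04042; check Q = 1.0930e-05
Then add 0.0296 M of C.
Step 2:
                  D         C
  init         2.76   0.02983
  Δ         0.08873  -0.02958
  eq          2.849 2.5275e-04
  solve Keq expr → x = -0.02958; check Q = 1.0930e-05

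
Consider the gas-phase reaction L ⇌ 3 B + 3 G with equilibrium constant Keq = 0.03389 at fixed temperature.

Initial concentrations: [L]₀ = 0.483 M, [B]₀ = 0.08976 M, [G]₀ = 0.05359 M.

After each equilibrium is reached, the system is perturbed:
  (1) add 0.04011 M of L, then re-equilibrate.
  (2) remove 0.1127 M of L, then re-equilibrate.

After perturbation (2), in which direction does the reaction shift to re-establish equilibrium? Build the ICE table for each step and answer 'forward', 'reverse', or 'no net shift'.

Q₀ = 2.3044e-07 vs Keq = 0.03389 ⇒ Q<K, forward
Step 1:
                    L           B           G
  I             0.483     0.08976     0.05359
  C           -0.1352      0.4057      0.4057
  E            0.3478      0.4955      0.4593
  solve Keq expr → x = 0.1352; check Q = 0.03389
Then add 0.04011 M of L.
Step 2:
                    L           B           G
  I            0.3879      0.4955      0.4593
  C         -0.002727    0.008181    0.008181
  E            0.3851      0.5037      0.4675
  solve Keq expr → x = 0.002727; check Q = 0.03389
Then remove 0.1127 M of L.
Step 3:
                    L           B           G
  I            0.2724      0.5037      0.4675
  C          0.008297    -0.02489    -0.02489
  E            0.2807      0.4788      0.4426
  solve Keq expr → x = -0.008297; check Q = 0.03389

Direction: reverse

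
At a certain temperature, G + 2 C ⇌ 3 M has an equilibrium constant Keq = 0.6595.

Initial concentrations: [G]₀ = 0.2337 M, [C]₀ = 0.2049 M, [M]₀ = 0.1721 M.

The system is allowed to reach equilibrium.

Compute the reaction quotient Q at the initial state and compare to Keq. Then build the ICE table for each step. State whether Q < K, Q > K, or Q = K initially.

Q₀ = 0.5195; Q < K (proceeds forward)

Q₀ = 0.5195 vs Keq = 0.6595 ⇒ Q<K, forward
Step 1:
                    G           C           M
  I            0.2337      0.2049      0.1721
  C          -0.00318   -0.006359    0.009539
  E            0.2305      0.1985      0.1816
  solve Keq expr → x = 0.00318; check Q = 0.6595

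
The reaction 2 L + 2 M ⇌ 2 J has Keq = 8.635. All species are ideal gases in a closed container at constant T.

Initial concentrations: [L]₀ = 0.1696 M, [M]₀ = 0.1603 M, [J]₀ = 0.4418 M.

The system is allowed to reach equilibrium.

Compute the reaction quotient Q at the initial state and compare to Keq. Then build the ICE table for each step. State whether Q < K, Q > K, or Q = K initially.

Q₀ = 264.1; Q > K (proceeds reverse)

Q₀ = 264.1 vs Keq = 8.635 ⇒ Q>K, reverse
Step 1:
                   L          M          J
  I           0.1696     0.1603     0.4418
  C           0.1501     0.1501    -0.1501
  E           0.3197     0.3104     0.2917
  solve Keq expr → x = -0.07507; check Q = 8.635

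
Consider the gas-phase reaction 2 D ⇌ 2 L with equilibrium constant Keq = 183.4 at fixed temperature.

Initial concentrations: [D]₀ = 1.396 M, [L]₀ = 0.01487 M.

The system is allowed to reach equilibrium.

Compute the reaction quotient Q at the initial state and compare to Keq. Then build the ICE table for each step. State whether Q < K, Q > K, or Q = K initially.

Q₀ = 1.1346e-04 vs Keq = 183.4 ⇒ Q<K, forward
Step 1:
                   D          L
  Initial      1.396    0.01487
  Change      -1.299      1.299
  Equil      0.09702      1.314
  solve Keq expr → x = 0.6495; check Q = 183.4

Q₀ = 1.1346e-04; Q < K (proceeds forward)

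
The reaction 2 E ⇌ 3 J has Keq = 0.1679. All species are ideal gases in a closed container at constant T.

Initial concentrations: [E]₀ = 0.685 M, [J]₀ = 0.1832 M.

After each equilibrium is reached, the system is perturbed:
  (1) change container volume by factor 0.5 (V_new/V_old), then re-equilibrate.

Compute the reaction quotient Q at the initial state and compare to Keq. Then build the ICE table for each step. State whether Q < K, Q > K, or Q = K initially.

Q₀ = 0.0131 vs Keq = 0.1679 ⇒ Q<K, forward
Step 1:
                    E           J
  I             0.685      0.1832
  C           -0.1271      0.1907
  E            0.5579      0.3739
  solve Keq expr → x = 0.06356; check Q = 0.1679
Then change container volume by factor 0.5 (V_new/V_old).
Step 2:
                    E           J
  I             1.116      0.7477
  C           0.08337     -0.1251
  E             1.199      0.6227
  solve Keq expr → x = -0.04168; check Q = 0.1679

Q₀ = 0.0131; Q < K (proceeds forward)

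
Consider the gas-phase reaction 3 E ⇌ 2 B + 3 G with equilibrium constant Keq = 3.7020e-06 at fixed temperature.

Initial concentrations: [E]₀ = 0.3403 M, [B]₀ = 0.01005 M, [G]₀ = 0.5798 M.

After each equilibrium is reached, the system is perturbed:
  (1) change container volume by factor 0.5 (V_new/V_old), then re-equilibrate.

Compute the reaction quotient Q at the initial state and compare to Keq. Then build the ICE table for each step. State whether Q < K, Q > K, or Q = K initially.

Q₀ = 4.9955e-04; Q > K (proceeds reverse)

Q₀ = 4.9955e-04 vs Keq = 3.7020e-06 ⇒ Q>K, reverse
Step 1:
                    E           B           G
  init         0.3403     0.01005      0.5798
  Δ           0.01365   -0.009099    -0.01365
  eq           0.3539  9.5111e-04      0.5662
  solve Keq expr → x = -0.004549; check Q = 3.7020e-06
Then change container volume by factor 0.5 (V_new/V_old).
Step 2:
                    E           B           G
  init         0.7079    0.001902       1.132
  Δ           0.00142 -9.4645e-04    -0.00142
  eq           0.7093  9.5577e-04       1.131
  solve Keq expr → x = -4.7322e-04; check Q = 3.7020e-06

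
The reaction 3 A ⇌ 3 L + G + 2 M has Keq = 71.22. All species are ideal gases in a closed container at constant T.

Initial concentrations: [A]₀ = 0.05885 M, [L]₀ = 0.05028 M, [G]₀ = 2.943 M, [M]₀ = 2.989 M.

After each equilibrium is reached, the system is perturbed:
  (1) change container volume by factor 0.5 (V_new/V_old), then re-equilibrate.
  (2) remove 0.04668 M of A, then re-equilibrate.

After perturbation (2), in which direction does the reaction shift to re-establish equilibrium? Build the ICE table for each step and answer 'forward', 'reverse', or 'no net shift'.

Q₀ = 16.4 vs Keq = 71.22 ⇒ Q<K, forward
Step 1:
                  A         L         G         M
  Initial   0.05885   0.05028     2.943     2.989
  Change    -0.0132    0.0132    0.0044    0.0088
  Equil     0.04565   0.06348     2.947     2.998
  solve Keq expr → x = 0.0044; check Q = 71.22
Then change container volume by factor 0.5 (V_new/V_old).
Step 2:
                  A         L         G         M
  Initial    0.0913     0.127     5.895     5.996
  Change    0.03726  -0.03726  -0.01242  -0.02484
  Equil      0.1286    0.0897     5.882     5.971
  solve Keq expr → x = -0.01242; check Q = 71.22
Then remove 0.04668 M of A.
Step 3:
                  A         L         G         M
  Initial   0.08188    0.0897     5.882     5.971
  Change    0.01911  -0.01911  -0.00637  -0.01274
  Equil       0.101   0.07059     5.876     5.958
  solve Keq expr → x = -0.00637; check Q = 71.22

Direction: reverse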